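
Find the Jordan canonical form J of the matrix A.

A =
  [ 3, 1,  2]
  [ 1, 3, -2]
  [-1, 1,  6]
J_2(4) ⊕ J_1(4)

The characteristic polynomial is
  det(x·I − A) = x^3 - 12*x^2 + 48*x - 64 = (x - 4)^3

Eigenvalues and multiplicities (the geometric multiplicity of λ is n − rank(A − λI), which equals the number of Jordan blocks for λ):
  λ = 4: algebraic multiplicity = 3, geometric multiplicity = 2

Determining the block sizes for each eigenvalue:
  λ = 4: 2 blocks summing to 3 forces exactly one block of size 2 and the rest size 1 → block sizes [2, 1]

Assembling the blocks gives a Jordan form
J =
  [4, 1, 0]
  [0, 4, 0]
  [0, 0, 4]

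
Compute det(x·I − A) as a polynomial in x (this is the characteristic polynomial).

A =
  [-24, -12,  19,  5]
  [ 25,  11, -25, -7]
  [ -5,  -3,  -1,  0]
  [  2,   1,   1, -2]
x^4 + 16*x^3 + 94*x^2 + 240*x + 225

Expanding det(x·I − A) (e.g. by cofactor expansion or by noting that A is similar to its Jordan form J, which has the same characteristic polynomial as A) gives
  χ_A(x) = x^4 + 16*x^3 + 94*x^2 + 240*x + 225
which factors as (x + 3)^2*(x + 5)^2. The eigenvalues (with algebraic multiplicities) are λ = -5 with multiplicity 2, λ = -3 with multiplicity 2.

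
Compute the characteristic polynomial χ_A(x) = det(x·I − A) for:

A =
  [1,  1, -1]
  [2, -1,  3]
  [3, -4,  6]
x^3 - 6*x^2 + 12*x - 8

Expanding det(x·I − A) (e.g. by cofactor expansion or by noting that A is similar to its Jordan form J, which has the same characteristic polynomial as A) gives
  χ_A(x) = x^3 - 6*x^2 + 12*x - 8
which factors as (x - 2)^3. The eigenvalues (with algebraic multiplicities) are λ = 2 with multiplicity 3.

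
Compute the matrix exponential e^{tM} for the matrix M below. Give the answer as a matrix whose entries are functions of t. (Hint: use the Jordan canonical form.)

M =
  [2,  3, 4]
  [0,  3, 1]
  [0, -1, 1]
e^{tM} =
  [exp(2*t), -t^2*exp(2*t)/2 + 3*t*exp(2*t), -t^2*exp(2*t)/2 + 4*t*exp(2*t)]
  [0, t*exp(2*t) + exp(2*t), t*exp(2*t)]
  [0, -t*exp(2*t), -t*exp(2*t) + exp(2*t)]

Strategy: write M = P · J · P⁻¹ where J is a Jordan canonical form, so e^{tM} = P · e^{tJ} · P⁻¹, and e^{tJ} can be computed block-by-block.

M has Jordan form
J =
  [2, 1, 0]
  [0, 2, 1]
  [0, 0, 2]
(up to reordering of blocks).

Per-block formulas:
  For a 3×3 Jordan block J_3(2): exp(t · J_3(2)) = e^(2t)·(I + t·N + (t^2/2)·N^2), where N is the 3×3 nilpotent shift.

After assembling e^{tJ} and conjugating by P, we get:

e^{tM} =
  [exp(2*t), -t^2*exp(2*t)/2 + 3*t*exp(2*t), -t^2*exp(2*t)/2 + 4*t*exp(2*t)]
  [0, t*exp(2*t) + exp(2*t), t*exp(2*t)]
  [0, -t*exp(2*t), -t*exp(2*t) + exp(2*t)]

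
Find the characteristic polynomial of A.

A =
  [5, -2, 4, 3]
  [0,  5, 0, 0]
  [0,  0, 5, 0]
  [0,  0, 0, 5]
x^4 - 20*x^3 + 150*x^2 - 500*x + 625

Expanding det(x·I − A) (e.g. by cofactor expansion or by noting that A is similar to its Jordan form J, which has the same characteristic polynomial as A) gives
  χ_A(x) = x^4 - 20*x^3 + 150*x^2 - 500*x + 625
which factors as (x - 5)^4. The eigenvalues (with algebraic multiplicities) are λ = 5 with multiplicity 4.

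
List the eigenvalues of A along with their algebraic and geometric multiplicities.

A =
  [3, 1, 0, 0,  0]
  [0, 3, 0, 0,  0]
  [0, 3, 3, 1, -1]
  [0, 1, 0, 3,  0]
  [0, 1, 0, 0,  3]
λ = 3: alg = 5, geom = 3

Step 1 — factor the characteristic polynomial to read off the algebraic multiplicities:
  χ_A(x) = (x - 3)^5

Step 2 — compute geometric multiplicities via the rank-nullity identity g(λ) = n − rank(A − λI):
  rank(A − (3)·I) = 2, so dim ker(A − (3)·I) = n − 2 = 3

Summary:
  λ = 3: algebraic multiplicity = 5, geometric multiplicity = 3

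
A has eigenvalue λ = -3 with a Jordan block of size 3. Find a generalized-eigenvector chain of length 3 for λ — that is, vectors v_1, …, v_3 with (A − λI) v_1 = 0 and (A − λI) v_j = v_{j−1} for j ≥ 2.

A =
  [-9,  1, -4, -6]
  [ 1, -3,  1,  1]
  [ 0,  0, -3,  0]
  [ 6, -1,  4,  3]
A Jordan chain for λ = -3 of length 3:
v_1 = (1, 0, 0, -1)ᵀ
v_2 = (-6, 1, 0, 6)ᵀ
v_3 = (1, 0, 0, 0)ᵀ

Let N = A − (-3)·I. We want v_3 with N^3 v_3 = 0 but N^2 v_3 ≠ 0; then v_{j-1} := N · v_j for j = 3, …, 2.

Pick v_3 = (1, 0, 0, 0)ᵀ.
Then v_2 = N · v_3 = (-6, 1, 0, 6)ᵀ.
Then v_1 = N · v_2 = (1, 0, 0, -1)ᵀ.

Sanity check: (A − (-3)·I) v_1 = (0, 0, 0, 0)ᵀ = 0. ✓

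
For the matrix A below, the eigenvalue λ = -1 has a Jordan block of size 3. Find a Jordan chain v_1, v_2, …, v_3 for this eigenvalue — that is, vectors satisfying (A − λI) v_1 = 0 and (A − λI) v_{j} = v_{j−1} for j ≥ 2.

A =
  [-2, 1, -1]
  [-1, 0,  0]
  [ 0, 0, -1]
A Jordan chain for λ = -1 of length 3:
v_1 = (1, 1, 0)ᵀ
v_2 = (-1, 0, 0)ᵀ
v_3 = (0, 0, 1)ᵀ

Let N = A − (-1)·I. We want v_3 with N^3 v_3 = 0 but N^2 v_3 ≠ 0; then v_{j-1} := N · v_j for j = 3, …, 2.

Pick v_3 = (0, 0, 1)ᵀ.
Then v_2 = N · v_3 = (-1, 0, 0)ᵀ.
Then v_1 = N · v_2 = (1, 1, 0)ᵀ.

Sanity check: (A − (-1)·I) v_1 = (0, 0, 0)ᵀ = 0. ✓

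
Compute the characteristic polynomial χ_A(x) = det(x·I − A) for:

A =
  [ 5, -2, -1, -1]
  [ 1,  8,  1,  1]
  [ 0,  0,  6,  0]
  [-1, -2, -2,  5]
x^4 - 24*x^3 + 216*x^2 - 864*x + 1296

Expanding det(x·I − A) (e.g. by cofactor expansion or by noting that A is similar to its Jordan form J, which has the same characteristic polynomial as A) gives
  χ_A(x) = x^4 - 24*x^3 + 216*x^2 - 864*x + 1296
which factors as (x - 6)^4. The eigenvalues (with algebraic multiplicities) are λ = 6 with multiplicity 4.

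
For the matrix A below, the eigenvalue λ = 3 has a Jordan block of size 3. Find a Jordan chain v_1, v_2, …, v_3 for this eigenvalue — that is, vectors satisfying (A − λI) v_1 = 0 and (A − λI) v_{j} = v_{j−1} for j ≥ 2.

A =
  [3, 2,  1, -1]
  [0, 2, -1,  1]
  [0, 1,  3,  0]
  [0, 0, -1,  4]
A Jordan chain for λ = 3 of length 3:
v_1 = (-1, 0, -1, -1)ᵀ
v_2 = (2, -1, 1, 0)ᵀ
v_3 = (0, 1, 0, 0)ᵀ

Let N = A − (3)·I. We want v_3 with N^3 v_3 = 0 but N^2 v_3 ≠ 0; then v_{j-1} := N · v_j for j = 3, …, 2.

Pick v_3 = (0, 1, 0, 0)ᵀ.
Then v_2 = N · v_3 = (2, -1, 1, 0)ᵀ.
Then v_1 = N · v_2 = (-1, 0, -1, -1)ᵀ.

Sanity check: (A − (3)·I) v_1 = (0, 0, 0, 0)ᵀ = 0. ✓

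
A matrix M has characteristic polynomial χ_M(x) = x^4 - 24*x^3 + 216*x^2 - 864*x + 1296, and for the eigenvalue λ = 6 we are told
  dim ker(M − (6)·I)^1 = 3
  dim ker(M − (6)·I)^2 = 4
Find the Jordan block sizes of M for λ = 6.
Block sizes for λ = 6: [2, 1, 1]

From the dimensions of kernels of powers, the number of Jordan blocks of size at least j is d_j − d_{j−1} where d_j = dim ker(N^j) (with d_0 = 0). Computing the differences gives [3, 1].
The number of blocks of size exactly k is (#blocks of size ≥ k) − (#blocks of size ≥ k + 1), so the partition is: 2 block(s) of size 1, 1 block(s) of size 2.
In nonincreasing order the block sizes are [2, 1, 1].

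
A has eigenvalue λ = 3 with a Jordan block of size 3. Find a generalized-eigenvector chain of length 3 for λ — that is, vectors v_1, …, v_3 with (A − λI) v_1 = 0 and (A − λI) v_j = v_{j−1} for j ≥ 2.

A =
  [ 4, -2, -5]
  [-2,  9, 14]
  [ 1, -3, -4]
A Jordan chain for λ = 3 of length 3:
v_1 = (1, -2, 1)ᵀ
v_2 = (-2, 6, -3)ᵀ
v_3 = (0, 1, 0)ᵀ

Let N = A − (3)·I. We want v_3 with N^3 v_3 = 0 but N^2 v_3 ≠ 0; then v_{j-1} := N · v_j for j = 3, …, 2.

Pick v_3 = (0, 1, 0)ᵀ.
Then v_2 = N · v_3 = (-2, 6, -3)ᵀ.
Then v_1 = N · v_2 = (1, -2, 1)ᵀ.

Sanity check: (A − (3)·I) v_1 = (0, 0, 0)ᵀ = 0. ✓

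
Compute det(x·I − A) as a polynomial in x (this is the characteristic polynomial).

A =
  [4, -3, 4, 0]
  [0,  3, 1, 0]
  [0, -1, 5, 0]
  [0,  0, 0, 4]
x^4 - 16*x^3 + 96*x^2 - 256*x + 256

Expanding det(x·I − A) (e.g. by cofactor expansion or by noting that A is similar to its Jordan form J, which has the same characteristic polynomial as A) gives
  χ_A(x) = x^4 - 16*x^3 + 96*x^2 - 256*x + 256
which factors as (x - 4)^4. The eigenvalues (with algebraic multiplicities) are λ = 4 with multiplicity 4.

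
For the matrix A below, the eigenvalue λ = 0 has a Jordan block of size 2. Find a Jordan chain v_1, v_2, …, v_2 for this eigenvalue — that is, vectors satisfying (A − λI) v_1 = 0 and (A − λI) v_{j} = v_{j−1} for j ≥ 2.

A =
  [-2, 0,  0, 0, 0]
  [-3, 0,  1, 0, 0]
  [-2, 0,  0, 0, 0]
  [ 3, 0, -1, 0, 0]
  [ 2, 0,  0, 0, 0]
A Jordan chain for λ = 0 of length 2:
v_1 = (0, 1, 0, -1, 0)ᵀ
v_2 = (0, 0, 1, 0, 0)ᵀ

Let N = A − (0)·I. We want v_2 with N^2 v_2 = 0 but N^1 v_2 ≠ 0; then v_{j-1} := N · v_j for j = 2, …, 2.

Pick v_2 = (0, 0, 1, 0, 0)ᵀ.
Then v_1 = N · v_2 = (0, 1, 0, -1, 0)ᵀ.

Sanity check: (A − (0)·I) v_1 = (0, 0, 0, 0, 0)ᵀ = 0. ✓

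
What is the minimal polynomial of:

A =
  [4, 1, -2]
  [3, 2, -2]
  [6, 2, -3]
x^2 - 2*x + 1

The characteristic polynomial is χ_A(x) = (x - 1)^3, so the eigenvalues are known. The minimal polynomial is
  m_A(x) = Π_λ (x − λ)^{k_λ}
where k_λ is the size of the *largest* Jordan block for λ (equivalently, the smallest k with (A − λI)^k v = 0 for every generalised eigenvector v of λ).

  λ = 1: largest Jordan block has size 2, contributing (x − 1)^2

So m_A(x) = (x - 1)^2 = x^2 - 2*x + 1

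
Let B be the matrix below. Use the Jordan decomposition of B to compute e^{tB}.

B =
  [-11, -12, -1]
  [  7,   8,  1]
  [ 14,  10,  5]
e^{tB} =
  [-exp(3*t) + 2*exp(-4*t), 2*t*exp(3*t) - 2*exp(3*t) + 2*exp(-4*t), -t*exp(3*t)]
  [exp(3*t) - exp(-4*t), -2*t*exp(3*t) + 2*exp(3*t) - exp(-4*t), t*exp(3*t)]
  [2*exp(3*t) - 2*exp(-4*t), -4*t*exp(3*t) + 2*exp(3*t) - 2*exp(-4*t), 2*t*exp(3*t) + exp(3*t)]

Strategy: write B = P · J · P⁻¹ where J is a Jordan canonical form, so e^{tB} = P · e^{tJ} · P⁻¹, and e^{tJ} can be computed block-by-block.

B has Jordan form
J =
  [-4, 0, 0]
  [ 0, 3, 1]
  [ 0, 0, 3]
(up to reordering of blocks).

Per-block formulas:
  For a 2×2 Jordan block J_2(3): exp(t · J_2(3)) = e^(3t)·(I + t·N), where N is the 2×2 nilpotent shift.
  For a 1×1 block at λ = -4: exp(t · [-4]) = [e^(-4t)].

After assembling e^{tJ} and conjugating by P, we get:

e^{tB} =
  [-exp(3*t) + 2*exp(-4*t), 2*t*exp(3*t) - 2*exp(3*t) + 2*exp(-4*t), -t*exp(3*t)]
  [exp(3*t) - exp(-4*t), -2*t*exp(3*t) + 2*exp(3*t) - exp(-4*t), t*exp(3*t)]
  [2*exp(3*t) - 2*exp(-4*t), -4*t*exp(3*t) + 2*exp(3*t) - 2*exp(-4*t), 2*t*exp(3*t) + exp(3*t)]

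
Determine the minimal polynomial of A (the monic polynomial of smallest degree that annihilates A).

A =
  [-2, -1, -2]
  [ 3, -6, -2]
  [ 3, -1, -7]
x^2 + 10*x + 25

The characteristic polynomial is χ_A(x) = (x + 5)^3, so the eigenvalues are known. The minimal polynomial is
  m_A(x) = Π_λ (x − λ)^{k_λ}
where k_λ is the size of the *largest* Jordan block for λ (equivalently, the smallest k with (A − λI)^k v = 0 for every generalised eigenvector v of λ).

  λ = -5: largest Jordan block has size 2, contributing (x + 5)^2

So m_A(x) = (x + 5)^2 = x^2 + 10*x + 25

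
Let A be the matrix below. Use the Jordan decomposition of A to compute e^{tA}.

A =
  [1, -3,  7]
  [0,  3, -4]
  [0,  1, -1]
e^{tA} =
  [exp(t), t^2*exp(t)/2 - 3*t*exp(t), -t^2*exp(t) + 7*t*exp(t)]
  [0, 2*t*exp(t) + exp(t), -4*t*exp(t)]
  [0, t*exp(t), -2*t*exp(t) + exp(t)]

Strategy: write A = P · J · P⁻¹ where J is a Jordan canonical form, so e^{tA} = P · e^{tJ} · P⁻¹, and e^{tJ} can be computed block-by-block.

A has Jordan form
J =
  [1, 1, 0]
  [0, 1, 1]
  [0, 0, 1]
(up to reordering of blocks).

Per-block formulas:
  For a 3×3 Jordan block J_3(1): exp(t · J_3(1)) = e^(1t)·(I + t·N + (t^2/2)·N^2), where N is the 3×3 nilpotent shift.

After assembling e^{tJ} and conjugating by P, we get:

e^{tA} =
  [exp(t), t^2*exp(t)/2 - 3*t*exp(t), -t^2*exp(t) + 7*t*exp(t)]
  [0, 2*t*exp(t) + exp(t), -4*t*exp(t)]
  [0, t*exp(t), -2*t*exp(t) + exp(t)]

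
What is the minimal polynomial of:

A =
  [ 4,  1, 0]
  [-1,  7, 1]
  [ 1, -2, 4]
x^3 - 15*x^2 + 75*x - 125

The characteristic polynomial is χ_A(x) = (x - 5)^3, so the eigenvalues are known. The minimal polynomial is
  m_A(x) = Π_λ (x − λ)^{k_λ}
where k_λ is the size of the *largest* Jordan block for λ (equivalently, the smallest k with (A − λI)^k v = 0 for every generalised eigenvector v of λ).

  λ = 5: largest Jordan block has size 3, contributing (x − 5)^3

So m_A(x) = (x - 5)^3 = x^3 - 15*x^2 + 75*x - 125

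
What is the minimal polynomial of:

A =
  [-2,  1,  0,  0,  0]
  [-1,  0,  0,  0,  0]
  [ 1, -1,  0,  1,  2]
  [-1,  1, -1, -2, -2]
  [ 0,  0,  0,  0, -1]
x^2 + 2*x + 1

The characteristic polynomial is χ_A(x) = (x + 1)^5, so the eigenvalues are known. The minimal polynomial is
  m_A(x) = Π_λ (x − λ)^{k_λ}
where k_λ is the size of the *largest* Jordan block for λ (equivalently, the smallest k with (A − λI)^k v = 0 for every generalised eigenvector v of λ).

  λ = -1: largest Jordan block has size 2, contributing (x + 1)^2

So m_A(x) = (x + 1)^2 = x^2 + 2*x + 1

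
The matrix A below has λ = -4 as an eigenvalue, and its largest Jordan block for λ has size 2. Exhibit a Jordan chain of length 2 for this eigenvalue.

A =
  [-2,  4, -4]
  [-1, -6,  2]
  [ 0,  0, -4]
A Jordan chain for λ = -4 of length 2:
v_1 = (2, -1, 0)ᵀ
v_2 = (1, 0, 0)ᵀ

Let N = A − (-4)·I. We want v_2 with N^2 v_2 = 0 but N^1 v_2 ≠ 0; then v_{j-1} := N · v_j for j = 2, …, 2.

Pick v_2 = (1, 0, 0)ᵀ.
Then v_1 = N · v_2 = (2, -1, 0)ᵀ.

Sanity check: (A − (-4)·I) v_1 = (0, 0, 0)ᵀ = 0. ✓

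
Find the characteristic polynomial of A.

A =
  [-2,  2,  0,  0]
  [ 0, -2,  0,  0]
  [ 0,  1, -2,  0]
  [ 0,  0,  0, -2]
x^4 + 8*x^3 + 24*x^2 + 32*x + 16

Expanding det(x·I − A) (e.g. by cofactor expansion or by noting that A is similar to its Jordan form J, which has the same characteristic polynomial as A) gives
  χ_A(x) = x^4 + 8*x^3 + 24*x^2 + 32*x + 16
which factors as (x + 2)^4. The eigenvalues (with algebraic multiplicities) are λ = -2 with multiplicity 4.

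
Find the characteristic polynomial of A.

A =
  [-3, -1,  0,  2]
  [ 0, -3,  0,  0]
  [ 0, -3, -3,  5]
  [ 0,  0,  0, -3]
x^4 + 12*x^3 + 54*x^2 + 108*x + 81

Expanding det(x·I − A) (e.g. by cofactor expansion or by noting that A is similar to its Jordan form J, which has the same characteristic polynomial as A) gives
  χ_A(x) = x^4 + 12*x^3 + 54*x^2 + 108*x + 81
which factors as (x + 3)^4. The eigenvalues (with algebraic multiplicities) are λ = -3 with multiplicity 4.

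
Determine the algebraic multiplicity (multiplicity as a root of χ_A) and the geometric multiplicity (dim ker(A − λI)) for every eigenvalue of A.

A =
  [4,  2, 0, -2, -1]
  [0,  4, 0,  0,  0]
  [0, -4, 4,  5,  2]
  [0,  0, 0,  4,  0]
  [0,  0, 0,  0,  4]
λ = 4: alg = 5, geom = 3

Step 1 — factor the characteristic polynomial to read off the algebraic multiplicities:
  χ_A(x) = (x - 4)^5

Step 2 — compute geometric multiplicities via the rank-nullity identity g(λ) = n − rank(A − λI):
  rank(A − (4)·I) = 2, so dim ker(A − (4)·I) = n − 2 = 3

Summary:
  λ = 4: algebraic multiplicity = 5, geometric multiplicity = 3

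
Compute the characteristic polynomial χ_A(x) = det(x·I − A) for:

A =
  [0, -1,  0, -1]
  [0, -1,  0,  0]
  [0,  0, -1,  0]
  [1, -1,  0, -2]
x^4 + 4*x^3 + 6*x^2 + 4*x + 1

Expanding det(x·I − A) (e.g. by cofactor expansion or by noting that A is similar to its Jordan form J, which has the same characteristic polynomial as A) gives
  χ_A(x) = x^4 + 4*x^3 + 6*x^2 + 4*x + 1
which factors as (x + 1)^4. The eigenvalues (with algebraic multiplicities) are λ = -1 with multiplicity 4.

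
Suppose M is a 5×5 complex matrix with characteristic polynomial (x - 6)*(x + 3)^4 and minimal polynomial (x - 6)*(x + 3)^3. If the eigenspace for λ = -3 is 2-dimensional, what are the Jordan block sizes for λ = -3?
Block sizes for λ = -3: [3, 1]

Step 1 — from the characteristic polynomial, algebraic multiplicity of λ = -3 is 4. From dim ker(M − (-3)·I) = 2, there are exactly 2 Jordan blocks for λ = -3.
Step 2 — from the minimal polynomial, the factor (x + 3)^3 tells us the largest block for λ = -3 has size 3.
Step 3 — with total size 4, 2 blocks, and largest block 3, the block sizes (in nonincreasing order) are [3, 1].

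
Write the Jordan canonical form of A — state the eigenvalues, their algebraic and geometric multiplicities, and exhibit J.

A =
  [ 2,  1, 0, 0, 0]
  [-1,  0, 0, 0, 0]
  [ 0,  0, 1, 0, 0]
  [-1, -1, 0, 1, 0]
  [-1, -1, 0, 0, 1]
J_2(1) ⊕ J_1(1) ⊕ J_1(1) ⊕ J_1(1)

The characteristic polynomial is
  det(x·I − A) = x^5 - 5*x^4 + 10*x^3 - 10*x^2 + 5*x - 1 = (x - 1)^5

Eigenvalues and multiplicities (the geometric multiplicity of λ is n − rank(A − λI), which equals the number of Jordan blocks for λ):
  λ = 1: algebraic multiplicity = 5, geometric multiplicity = 4

Determining the block sizes for each eigenvalue:
  λ = 1: 4 blocks summing to 5 forces exactly one block of size 2 and the rest size 1 → block sizes [2, 1, 1, 1]

Assembling the blocks gives a Jordan form
J =
  [1, 1, 0, 0, 0]
  [0, 1, 0, 0, 0]
  [0, 0, 1, 0, 0]
  [0, 0, 0, 1, 0]
  [0, 0, 0, 0, 1]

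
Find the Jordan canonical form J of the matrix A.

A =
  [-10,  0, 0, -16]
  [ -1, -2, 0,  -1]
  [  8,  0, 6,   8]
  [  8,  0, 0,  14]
J_2(-2) ⊕ J_1(6) ⊕ J_1(6)

The characteristic polynomial is
  det(x·I − A) = x^4 - 8*x^3 - 8*x^2 + 96*x + 144 = (x - 6)^2*(x + 2)^2

Eigenvalues and multiplicities (the geometric multiplicity of λ is n − rank(A − λI), which equals the number of Jordan blocks for λ):
  λ = -2: algebraic multiplicity = 2, geometric multiplicity = 1
  λ = 6: algebraic multiplicity = 2, geometric multiplicity = 2

Determining the block sizes for each eigenvalue:
  λ = -2: one block (gm = 1), so the single block has size am = 2 → block sizes [2]
  λ = 6: gm = am = 2, so every block has size 1 → block sizes [1, 1]

Assembling the blocks gives a Jordan form
J =
  [-2,  1, 0, 0]
  [ 0, -2, 0, 0]
  [ 0,  0, 6, 0]
  [ 0,  0, 0, 6]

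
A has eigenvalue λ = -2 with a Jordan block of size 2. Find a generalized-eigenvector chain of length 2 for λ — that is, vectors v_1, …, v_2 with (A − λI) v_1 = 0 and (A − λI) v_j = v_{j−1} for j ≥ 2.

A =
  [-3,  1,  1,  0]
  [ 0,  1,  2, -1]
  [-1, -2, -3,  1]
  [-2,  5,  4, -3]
A Jordan chain for λ = -2 of length 2:
v_1 = (-1, 0, -1, -2)ᵀ
v_2 = (1, 0, 0, 0)ᵀ

Let N = A − (-2)·I. We want v_2 with N^2 v_2 = 0 but N^1 v_2 ≠ 0; then v_{j-1} := N · v_j for j = 2, …, 2.

Pick v_2 = (1, 0, 0, 0)ᵀ.
Then v_1 = N · v_2 = (-1, 0, -1, -2)ᵀ.

Sanity check: (A − (-2)·I) v_1 = (0, 0, 0, 0)ᵀ = 0. ✓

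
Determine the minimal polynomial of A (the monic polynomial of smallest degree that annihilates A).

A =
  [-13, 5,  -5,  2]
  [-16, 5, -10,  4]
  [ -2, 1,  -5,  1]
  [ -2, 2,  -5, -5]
x^4 + 18*x^3 + 121*x^2 + 360*x + 400

The characteristic polynomial is χ_A(x) = (x + 4)^2*(x + 5)^2, so the eigenvalues are known. The minimal polynomial is
  m_A(x) = Π_λ (x − λ)^{k_λ}
where k_λ is the size of the *largest* Jordan block for λ (equivalently, the smallest k with (A − λI)^k v = 0 for every generalised eigenvector v of λ).

  λ = -5: largest Jordan block has size 2, contributing (x + 5)^2
  λ = -4: largest Jordan block has size 2, contributing (x + 4)^2

So m_A(x) = (x + 4)^2*(x + 5)^2 = x^4 + 18*x^3 + 121*x^2 + 360*x + 400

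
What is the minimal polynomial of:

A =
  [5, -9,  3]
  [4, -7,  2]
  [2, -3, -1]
x^3 + 3*x^2 + 3*x + 1

The characteristic polynomial is χ_A(x) = (x + 1)^3, so the eigenvalues are known. The minimal polynomial is
  m_A(x) = Π_λ (x − λ)^{k_λ}
where k_λ is the size of the *largest* Jordan block for λ (equivalently, the smallest k with (A − λI)^k v = 0 for every generalised eigenvector v of λ).

  λ = -1: largest Jordan block has size 3, contributing (x + 1)^3

So m_A(x) = (x + 1)^3 = x^3 + 3*x^2 + 3*x + 1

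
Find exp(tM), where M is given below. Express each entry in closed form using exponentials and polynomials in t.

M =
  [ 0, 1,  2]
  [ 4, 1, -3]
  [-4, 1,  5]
e^{tM} =
  [-2*t*exp(2*t) + exp(2*t), -t^2*exp(2*t)/2 + t*exp(2*t), -t^2*exp(2*t)/2 + 2*t*exp(2*t)]
  [4*t*exp(2*t), t^2*exp(2*t) - t*exp(2*t) + exp(2*t), t^2*exp(2*t) - 3*t*exp(2*t)]
  [-4*t*exp(2*t), -t^2*exp(2*t) + t*exp(2*t), -t^2*exp(2*t) + 3*t*exp(2*t) + exp(2*t)]

Strategy: write M = P · J · P⁻¹ where J is a Jordan canonical form, so e^{tM} = P · e^{tJ} · P⁻¹, and e^{tJ} can be computed block-by-block.

M has Jordan form
J =
  [2, 1, 0]
  [0, 2, 1]
  [0, 0, 2]
(up to reordering of blocks).

Per-block formulas:
  For a 3×3 Jordan block J_3(2): exp(t · J_3(2)) = e^(2t)·(I + t·N + (t^2/2)·N^2), where N is the 3×3 nilpotent shift.

After assembling e^{tJ} and conjugating by P, we get:

e^{tM} =
  [-2*t*exp(2*t) + exp(2*t), -t^2*exp(2*t)/2 + t*exp(2*t), -t^2*exp(2*t)/2 + 2*t*exp(2*t)]
  [4*t*exp(2*t), t^2*exp(2*t) - t*exp(2*t) + exp(2*t), t^2*exp(2*t) - 3*t*exp(2*t)]
  [-4*t*exp(2*t), -t^2*exp(2*t) + t*exp(2*t), -t^2*exp(2*t) + 3*t*exp(2*t) + exp(2*t)]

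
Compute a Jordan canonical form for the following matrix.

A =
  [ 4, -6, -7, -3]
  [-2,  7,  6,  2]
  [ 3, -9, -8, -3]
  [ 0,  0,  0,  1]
J_3(1) ⊕ J_1(1)

The characteristic polynomial is
  det(x·I − A) = x^4 - 4*x^3 + 6*x^2 - 4*x + 1 = (x - 1)^4

Eigenvalues and multiplicities (the geometric multiplicity of λ is n − rank(A − λI), which equals the number of Jordan blocks for λ):
  λ = 1: algebraic multiplicity = 4, geometric multiplicity = 2

Determining the block sizes for each eigenvalue:
  λ = 1: with am = 4 and gm = 2, the partition is not yet determined (e.g. several partitions of 4 into 2 parts exist). Let N = A − (1)·I. Computing rank(N^1) = 2, rank(N^2) = 1, rank(N^3) = 0; the number of blocks of size ≥ j is rank(N^{j−1}) − rank(N^j), giving [2, 1, 1]. So we have 1 block(s) of size 3, 1 block(s) of size 1 → block sizes [3, 1]

Assembling the blocks gives a Jordan form
J =
  [1, 1, 0, 0]
  [0, 1, 1, 0]
  [0, 0, 1, 0]
  [0, 0, 0, 1]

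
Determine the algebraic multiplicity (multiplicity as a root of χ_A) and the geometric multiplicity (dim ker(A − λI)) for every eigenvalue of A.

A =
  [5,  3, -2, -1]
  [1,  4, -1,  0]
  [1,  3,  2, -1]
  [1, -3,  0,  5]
λ = 4: alg = 4, geom = 2

Step 1 — factor the characteristic polynomial to read off the algebraic multiplicities:
  χ_A(x) = (x - 4)^4

Step 2 — compute geometric multiplicities via the rank-nullity identity g(λ) = n − rank(A − λI):
  rank(A − (4)·I) = 2, so dim ker(A − (4)·I) = n − 2 = 2

Summary:
  λ = 4: algebraic multiplicity = 4, geometric multiplicity = 2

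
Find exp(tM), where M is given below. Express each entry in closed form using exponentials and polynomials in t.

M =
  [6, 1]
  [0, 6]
e^{tM} =
  [exp(6*t), t*exp(6*t)]
  [0, exp(6*t)]

Strategy: write M = P · J · P⁻¹ where J is a Jordan canonical form, so e^{tM} = P · e^{tJ} · P⁻¹, and e^{tJ} can be computed block-by-block.

M has Jordan form
J =
  [6, 1]
  [0, 6]
(up to reordering of blocks).

Per-block formulas:
  For a 2×2 Jordan block J_2(6): exp(t · J_2(6)) = e^(6t)·(I + t·N), where N is the 2×2 nilpotent shift.

After assembling e^{tJ} and conjugating by P, we get:

e^{tM} =
  [exp(6*t), t*exp(6*t)]
  [0, exp(6*t)]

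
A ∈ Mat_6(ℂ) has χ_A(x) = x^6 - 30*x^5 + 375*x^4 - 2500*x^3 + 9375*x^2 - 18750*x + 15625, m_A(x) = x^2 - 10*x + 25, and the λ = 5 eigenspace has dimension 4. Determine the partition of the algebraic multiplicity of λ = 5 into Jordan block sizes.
Block sizes for λ = 5: [2, 2, 1, 1]

Step 1 — from the characteristic polynomial, algebraic multiplicity of λ = 5 is 6. From dim ker(A − (5)·I) = 4, there are exactly 4 Jordan blocks for λ = 5.
Step 2 — from the minimal polynomial, the factor (x − 5)^2 tells us the largest block for λ = 5 has size 2.
Step 3 — with total size 6, 4 blocks, and largest block 2, the block sizes (in nonincreasing order) are [2, 2, 1, 1].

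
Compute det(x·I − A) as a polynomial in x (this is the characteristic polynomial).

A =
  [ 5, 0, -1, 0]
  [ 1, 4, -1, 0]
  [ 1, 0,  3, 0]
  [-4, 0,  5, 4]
x^4 - 16*x^3 + 96*x^2 - 256*x + 256

Expanding det(x·I − A) (e.g. by cofactor expansion or by noting that A is similar to its Jordan form J, which has the same characteristic polynomial as A) gives
  χ_A(x) = x^4 - 16*x^3 + 96*x^2 - 256*x + 256
which factors as (x - 4)^4. The eigenvalues (with algebraic multiplicities) are λ = 4 with multiplicity 4.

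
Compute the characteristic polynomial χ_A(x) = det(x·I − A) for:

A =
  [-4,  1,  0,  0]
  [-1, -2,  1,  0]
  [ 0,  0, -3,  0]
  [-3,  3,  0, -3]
x^4 + 12*x^3 + 54*x^2 + 108*x + 81

Expanding det(x·I − A) (e.g. by cofactor expansion or by noting that A is similar to its Jordan form J, which has the same characteristic polynomial as A) gives
  χ_A(x) = x^4 + 12*x^3 + 54*x^2 + 108*x + 81
which factors as (x + 3)^4. The eigenvalues (with algebraic multiplicities) are λ = -3 with multiplicity 4.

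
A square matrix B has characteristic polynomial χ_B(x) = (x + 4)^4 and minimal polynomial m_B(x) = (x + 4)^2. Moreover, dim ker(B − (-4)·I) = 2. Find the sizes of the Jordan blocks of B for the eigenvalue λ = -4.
Block sizes for λ = -4: [2, 2]

Step 1 — from the characteristic polynomial, algebraic multiplicity of λ = -4 is 4. From dim ker(B − (-4)·I) = 2, there are exactly 2 Jordan blocks for λ = -4.
Step 2 — from the minimal polynomial, the factor (x + 4)^2 tells us the largest block for λ = -4 has size 2.
Step 3 — with total size 4, 2 blocks, and largest block 2, the block sizes (in nonincreasing order) are [2, 2].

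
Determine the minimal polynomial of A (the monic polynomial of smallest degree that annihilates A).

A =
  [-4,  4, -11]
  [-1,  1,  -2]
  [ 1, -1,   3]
x^3

The characteristic polynomial is χ_A(x) = x^3, so the eigenvalues are known. The minimal polynomial is
  m_A(x) = Π_λ (x − λ)^{k_λ}
where k_λ is the size of the *largest* Jordan block for λ (equivalently, the smallest k with (A − λI)^k v = 0 for every generalised eigenvector v of λ).

  λ = 0: largest Jordan block has size 3, contributing (x − 0)^3

So m_A(x) = x^3 = x^3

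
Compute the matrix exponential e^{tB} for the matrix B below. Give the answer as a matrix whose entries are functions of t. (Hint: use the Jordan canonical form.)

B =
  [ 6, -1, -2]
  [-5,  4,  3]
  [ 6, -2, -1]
e^{tB} =
  [t^2*exp(3*t) + 3*t*exp(3*t) + exp(3*t), -t*exp(3*t), -t^2*exp(3*t)/2 - 2*t*exp(3*t)]
  [-t^2*exp(3*t) - 5*t*exp(3*t), t*exp(3*t) + exp(3*t), t^2*exp(3*t)/2 + 3*t*exp(3*t)]
  [2*t^2*exp(3*t) + 6*t*exp(3*t), -2*t*exp(3*t), -t^2*exp(3*t) - 4*t*exp(3*t) + exp(3*t)]

Strategy: write B = P · J · P⁻¹ where J is a Jordan canonical form, so e^{tB} = P · e^{tJ} · P⁻¹, and e^{tJ} can be computed block-by-block.

B has Jordan form
J =
  [3, 1, 0]
  [0, 3, 1]
  [0, 0, 3]
(up to reordering of blocks).

Per-block formulas:
  For a 3×3 Jordan block J_3(3): exp(t · J_3(3)) = e^(3t)·(I + t·N + (t^2/2)·N^2), where N is the 3×3 nilpotent shift.

After assembling e^{tJ} and conjugating by P, we get:

e^{tB} =
  [t^2*exp(3*t) + 3*t*exp(3*t) + exp(3*t), -t*exp(3*t), -t^2*exp(3*t)/2 - 2*t*exp(3*t)]
  [-t^2*exp(3*t) - 5*t*exp(3*t), t*exp(3*t) + exp(3*t), t^2*exp(3*t)/2 + 3*t*exp(3*t)]
  [2*t^2*exp(3*t) + 6*t*exp(3*t), -2*t*exp(3*t), -t^2*exp(3*t) - 4*t*exp(3*t) + exp(3*t)]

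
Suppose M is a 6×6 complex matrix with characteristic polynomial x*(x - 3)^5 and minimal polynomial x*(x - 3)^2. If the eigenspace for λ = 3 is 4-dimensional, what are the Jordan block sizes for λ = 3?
Block sizes for λ = 3: [2, 1, 1, 1]

Step 1 — from the characteristic polynomial, algebraic multiplicity of λ = 3 is 5. From dim ker(M − (3)·I) = 4, there are exactly 4 Jordan blocks for λ = 3.
Step 2 — from the minimal polynomial, the factor (x − 3)^2 tells us the largest block for λ = 3 has size 2.
Step 3 — with total size 5, 4 blocks, and largest block 2, the block sizes (in nonincreasing order) are [2, 1, 1, 1].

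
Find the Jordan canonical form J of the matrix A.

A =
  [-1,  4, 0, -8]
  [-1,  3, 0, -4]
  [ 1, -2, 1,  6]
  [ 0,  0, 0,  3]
J_2(1) ⊕ J_1(1) ⊕ J_1(3)

The characteristic polynomial is
  det(x·I − A) = x^4 - 6*x^3 + 12*x^2 - 10*x + 3 = (x - 3)*(x - 1)^3

Eigenvalues and multiplicities (the geometric multiplicity of λ is n − rank(A − λI), which equals the number of Jordan blocks for λ):
  λ = 1: algebraic multiplicity = 3, geometric multiplicity = 2
  λ = 3: algebraic multiplicity = 1, geometric multiplicity = 1

Determining the block sizes for each eigenvalue:
  λ = 1: 2 blocks summing to 3 forces exactly one block of size 2 and the rest size 1 → block sizes [2, 1]
  λ = 3: one block (gm = 1), so the single block has size am = 1 → block sizes [1]

Assembling the blocks gives a Jordan form
J =
  [1, 1, 0, 0]
  [0, 1, 0, 0]
  [0, 0, 1, 0]
  [0, 0, 0, 3]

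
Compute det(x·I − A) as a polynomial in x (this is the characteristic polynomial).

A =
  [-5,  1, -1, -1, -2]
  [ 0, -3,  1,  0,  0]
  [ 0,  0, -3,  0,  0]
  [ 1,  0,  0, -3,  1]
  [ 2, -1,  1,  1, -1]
x^5 + 15*x^4 + 90*x^3 + 270*x^2 + 405*x + 243

Expanding det(x·I − A) (e.g. by cofactor expansion or by noting that A is similar to its Jordan form J, which has the same characteristic polynomial as A) gives
  χ_A(x) = x^5 + 15*x^4 + 90*x^3 + 270*x^2 + 405*x + 243
which factors as (x + 3)^5. The eigenvalues (with algebraic multiplicities) are λ = -3 with multiplicity 5.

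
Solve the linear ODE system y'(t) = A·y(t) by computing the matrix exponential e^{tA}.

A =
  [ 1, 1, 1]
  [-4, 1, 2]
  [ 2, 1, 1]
e^{tA} =
  [-t^2*exp(t) + exp(t), t^2*exp(t)/2 + t*exp(t), t^2*exp(t) + t*exp(t)]
  [2*t^2*exp(t) - 4*t*exp(t), -t^2*exp(t) + exp(t), -2*t^2*exp(t) + 2*t*exp(t)]
  [-2*t^2*exp(t) + 2*t*exp(t), t^2*exp(t) + t*exp(t), 2*t^2*exp(t) + exp(t)]

Strategy: write A = P · J · P⁻¹ where J is a Jordan canonical form, so e^{tA} = P · e^{tJ} · P⁻¹, and e^{tJ} can be computed block-by-block.

A has Jordan form
J =
  [1, 1, 0]
  [0, 1, 1]
  [0, 0, 1]
(up to reordering of blocks).

Per-block formulas:
  For a 3×3 Jordan block J_3(1): exp(t · J_3(1)) = e^(1t)·(I + t·N + (t^2/2)·N^2), where N is the 3×3 nilpotent shift.

After assembling e^{tJ} and conjugating by P, we get:

e^{tA} =
  [-t^2*exp(t) + exp(t), t^2*exp(t)/2 + t*exp(t), t^2*exp(t) + t*exp(t)]
  [2*t^2*exp(t) - 4*t*exp(t), -t^2*exp(t) + exp(t), -2*t^2*exp(t) + 2*t*exp(t)]
  [-2*t^2*exp(t) + 2*t*exp(t), t^2*exp(t) + t*exp(t), 2*t^2*exp(t) + exp(t)]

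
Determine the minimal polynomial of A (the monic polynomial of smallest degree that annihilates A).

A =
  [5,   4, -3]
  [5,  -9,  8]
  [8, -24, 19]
x^3 - 15*x^2 + 75*x - 125

The characteristic polynomial is χ_A(x) = (x - 5)^3, so the eigenvalues are known. The minimal polynomial is
  m_A(x) = Π_λ (x − λ)^{k_λ}
where k_λ is the size of the *largest* Jordan block for λ (equivalently, the smallest k with (A − λI)^k v = 0 for every generalised eigenvector v of λ).

  λ = 5: largest Jordan block has size 3, contributing (x − 5)^3

So m_A(x) = (x - 5)^3 = x^3 - 15*x^2 + 75*x - 125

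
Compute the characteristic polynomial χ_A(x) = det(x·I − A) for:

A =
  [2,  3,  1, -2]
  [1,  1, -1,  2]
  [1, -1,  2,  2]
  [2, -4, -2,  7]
x^4 - 12*x^3 + 54*x^2 - 108*x + 81

Expanding det(x·I − A) (e.g. by cofactor expansion or by noting that A is similar to its Jordan form J, which has the same characteristic polynomial as A) gives
  χ_A(x) = x^4 - 12*x^3 + 54*x^2 - 108*x + 81
which factors as (x - 3)^4. The eigenvalues (with algebraic multiplicities) are λ = 3 with multiplicity 4.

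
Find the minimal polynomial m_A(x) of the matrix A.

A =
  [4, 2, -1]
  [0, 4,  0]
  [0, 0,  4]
x^2 - 8*x + 16

The characteristic polynomial is χ_A(x) = (x - 4)^3, so the eigenvalues are known. The minimal polynomial is
  m_A(x) = Π_λ (x − λ)^{k_λ}
where k_λ is the size of the *largest* Jordan block for λ (equivalently, the smallest k with (A − λI)^k v = 0 for every generalised eigenvector v of λ).

  λ = 4: largest Jordan block has size 2, contributing (x − 4)^2

So m_A(x) = (x - 4)^2 = x^2 - 8*x + 16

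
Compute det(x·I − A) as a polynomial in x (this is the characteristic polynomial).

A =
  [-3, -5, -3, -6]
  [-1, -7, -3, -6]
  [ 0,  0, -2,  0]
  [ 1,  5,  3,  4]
x^4 + 8*x^3 + 24*x^2 + 32*x + 16

Expanding det(x·I − A) (e.g. by cofactor expansion or by noting that A is similar to its Jordan form J, which has the same characteristic polynomial as A) gives
  χ_A(x) = x^4 + 8*x^3 + 24*x^2 + 32*x + 16
which factors as (x + 2)^4. The eigenvalues (with algebraic multiplicities) are λ = -2 with multiplicity 4.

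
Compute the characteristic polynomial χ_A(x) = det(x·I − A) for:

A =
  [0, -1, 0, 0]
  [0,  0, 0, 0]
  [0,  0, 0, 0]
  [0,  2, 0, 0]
x^4

Expanding det(x·I − A) (e.g. by cofactor expansion or by noting that A is similar to its Jordan form J, which has the same characteristic polynomial as A) gives
  χ_A(x) = x^4
which factors as x^4. The eigenvalues (with algebraic multiplicities) are λ = 0 with multiplicity 4.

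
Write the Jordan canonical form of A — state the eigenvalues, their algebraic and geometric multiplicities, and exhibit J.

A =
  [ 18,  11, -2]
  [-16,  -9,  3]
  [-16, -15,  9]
J_3(6)

The characteristic polynomial is
  det(x·I − A) = x^3 - 18*x^2 + 108*x - 216 = (x - 6)^3

Eigenvalues and multiplicities (the geometric multiplicity of λ is n − rank(A − λI), which equals the number of Jordan blocks for λ):
  λ = 6: algebraic multiplicity = 3, geometric multiplicity = 1

Determining the block sizes for each eigenvalue:
  λ = 6: one block (gm = 1), so the single block has size am = 3 → block sizes [3]

Assembling the blocks gives a Jordan form
J =
  [6, 1, 0]
  [0, 6, 1]
  [0, 0, 6]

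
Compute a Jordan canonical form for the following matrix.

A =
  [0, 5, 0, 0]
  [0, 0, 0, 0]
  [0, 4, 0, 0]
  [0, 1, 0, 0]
J_2(0) ⊕ J_1(0) ⊕ J_1(0)

The characteristic polynomial is
  det(x·I − A) = x^4

Eigenvalues and multiplicities (the geometric multiplicity of λ is n − rank(A − λI), which equals the number of Jordan blocks for λ):
  λ = 0: algebraic multiplicity = 4, geometric multiplicity = 3

Determining the block sizes for each eigenvalue:
  λ = 0: 3 blocks summing to 4 forces exactly one block of size 2 and the rest size 1 → block sizes [2, 1, 1]

Assembling the blocks gives a Jordan form
J =
  [0, 1, 0, 0]
  [0, 0, 0, 0]
  [0, 0, 0, 0]
  [0, 0, 0, 0]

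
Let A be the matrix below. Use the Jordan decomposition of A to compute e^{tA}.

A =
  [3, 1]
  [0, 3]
e^{tA} =
  [exp(3*t), t*exp(3*t)]
  [0, exp(3*t)]

Strategy: write A = P · J · P⁻¹ where J is a Jordan canonical form, so e^{tA} = P · e^{tJ} · P⁻¹, and e^{tJ} can be computed block-by-block.

A has Jordan form
J =
  [3, 1]
  [0, 3]
(up to reordering of blocks).

Per-block formulas:
  For a 2×2 Jordan block J_2(3): exp(t · J_2(3)) = e^(3t)·(I + t·N), where N is the 2×2 nilpotent shift.

After assembling e^{tJ} and conjugating by P, we get:

e^{tA} =
  [exp(3*t), t*exp(3*t)]
  [0, exp(3*t)]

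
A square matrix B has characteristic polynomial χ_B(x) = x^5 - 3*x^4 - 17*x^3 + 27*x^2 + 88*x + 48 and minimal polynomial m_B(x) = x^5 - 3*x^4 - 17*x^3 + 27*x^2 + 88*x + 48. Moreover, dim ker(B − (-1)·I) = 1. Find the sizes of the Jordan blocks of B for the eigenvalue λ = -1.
Block sizes for λ = -1: [2]

Step 1 — from the characteristic polynomial, algebraic multiplicity of λ = -1 is 2. From dim ker(B − (-1)·I) = 1, there are exactly 1 Jordan blocks for λ = -1.
Step 2 — from the minimal polynomial, the factor (x + 1)^2 tells us the largest block for λ = -1 has size 2.
Step 3 — with total size 2, 1 blocks, and largest block 2, the block sizes (in nonincreasing order) are [2].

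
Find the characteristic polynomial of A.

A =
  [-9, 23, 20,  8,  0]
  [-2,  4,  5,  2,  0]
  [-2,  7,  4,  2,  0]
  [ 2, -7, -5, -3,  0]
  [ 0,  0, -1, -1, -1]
x^5 + 5*x^4 + 10*x^3 + 10*x^2 + 5*x + 1

Expanding det(x·I − A) (e.g. by cofactor expansion or by noting that A is similar to its Jordan form J, which has the same characteristic polynomial as A) gives
  χ_A(x) = x^5 + 5*x^4 + 10*x^3 + 10*x^2 + 5*x + 1
which factors as (x + 1)^5. The eigenvalues (with algebraic multiplicities) are λ = -1 with multiplicity 5.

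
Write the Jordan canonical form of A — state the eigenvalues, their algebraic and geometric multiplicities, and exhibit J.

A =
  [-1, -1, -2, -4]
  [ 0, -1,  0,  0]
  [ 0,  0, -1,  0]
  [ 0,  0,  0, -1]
J_2(-1) ⊕ J_1(-1) ⊕ J_1(-1)

The characteristic polynomial is
  det(x·I − A) = x^4 + 4*x^3 + 6*x^2 + 4*x + 1 = (x + 1)^4

Eigenvalues and multiplicities (the geometric multiplicity of λ is n − rank(A − λI), which equals the number of Jordan blocks for λ):
  λ = -1: algebraic multiplicity = 4, geometric multiplicity = 3

Determining the block sizes for each eigenvalue:
  λ = -1: 3 blocks summing to 4 forces exactly one block of size 2 and the rest size 1 → block sizes [2, 1, 1]

Assembling the blocks gives a Jordan form
J =
  [-1,  1,  0,  0]
  [ 0, -1,  0,  0]
  [ 0,  0, -1,  0]
  [ 0,  0,  0, -1]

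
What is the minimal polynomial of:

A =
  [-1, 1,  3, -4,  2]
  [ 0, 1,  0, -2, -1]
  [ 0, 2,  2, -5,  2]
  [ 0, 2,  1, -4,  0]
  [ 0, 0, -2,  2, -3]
x^3 + 3*x^2 + 3*x + 1

The characteristic polynomial is χ_A(x) = (x + 1)^5, so the eigenvalues are known. The minimal polynomial is
  m_A(x) = Π_λ (x − λ)^{k_λ}
where k_λ is the size of the *largest* Jordan block for λ (equivalently, the smallest k with (A − λI)^k v = 0 for every generalised eigenvector v of λ).

  λ = -1: largest Jordan block has size 3, contributing (x + 1)^3

So m_A(x) = (x + 1)^3 = x^3 + 3*x^2 + 3*x + 1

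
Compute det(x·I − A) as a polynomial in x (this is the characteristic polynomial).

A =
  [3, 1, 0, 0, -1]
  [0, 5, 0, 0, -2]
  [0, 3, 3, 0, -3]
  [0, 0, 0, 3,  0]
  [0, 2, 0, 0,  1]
x^5 - 15*x^4 + 90*x^3 - 270*x^2 + 405*x - 243

Expanding det(x·I − A) (e.g. by cofactor expansion or by noting that A is similar to its Jordan form J, which has the same characteristic polynomial as A) gives
  χ_A(x) = x^5 - 15*x^4 + 90*x^3 - 270*x^2 + 405*x - 243
which factors as (x - 3)^5. The eigenvalues (with algebraic multiplicities) are λ = 3 with multiplicity 5.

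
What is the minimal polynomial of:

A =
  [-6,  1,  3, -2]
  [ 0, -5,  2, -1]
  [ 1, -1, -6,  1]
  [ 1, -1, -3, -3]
x^3 + 15*x^2 + 75*x + 125

The characteristic polynomial is χ_A(x) = (x + 5)^4, so the eigenvalues are known. The minimal polynomial is
  m_A(x) = Π_λ (x − λ)^{k_λ}
where k_λ is the size of the *largest* Jordan block for λ (equivalently, the smallest k with (A − λI)^k v = 0 for every generalised eigenvector v of λ).

  λ = -5: largest Jordan block has size 3, contributing (x + 5)^3

So m_A(x) = (x + 5)^3 = x^3 + 15*x^2 + 75*x + 125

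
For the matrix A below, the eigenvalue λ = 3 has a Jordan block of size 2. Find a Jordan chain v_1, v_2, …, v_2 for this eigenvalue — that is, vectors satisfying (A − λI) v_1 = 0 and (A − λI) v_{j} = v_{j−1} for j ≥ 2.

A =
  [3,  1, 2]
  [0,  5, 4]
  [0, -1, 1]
A Jordan chain for λ = 3 of length 2:
v_1 = (1, 2, -1)ᵀ
v_2 = (0, 1, 0)ᵀ

Let N = A − (3)·I. We want v_2 with N^2 v_2 = 0 but N^1 v_2 ≠ 0; then v_{j-1} := N · v_j for j = 2, …, 2.

Pick v_2 = (0, 1, 0)ᵀ.
Then v_1 = N · v_2 = (1, 2, -1)ᵀ.

Sanity check: (A − (3)·I) v_1 = (0, 0, 0)ᵀ = 0. ✓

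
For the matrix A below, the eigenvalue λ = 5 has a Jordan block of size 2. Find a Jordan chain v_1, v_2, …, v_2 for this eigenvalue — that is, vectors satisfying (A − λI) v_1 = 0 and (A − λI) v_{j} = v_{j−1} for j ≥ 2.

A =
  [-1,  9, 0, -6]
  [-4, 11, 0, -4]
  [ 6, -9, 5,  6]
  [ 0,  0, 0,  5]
A Jordan chain for λ = 5 of length 2:
v_1 = (-6, -4, 6, 0)ᵀ
v_2 = (1, 0, 0, 0)ᵀ

Let N = A − (5)·I. We want v_2 with N^2 v_2 = 0 but N^1 v_2 ≠ 0; then v_{j-1} := N · v_j for j = 2, …, 2.

Pick v_2 = (1, 0, 0, 0)ᵀ.
Then v_1 = N · v_2 = (-6, -4, 6, 0)ᵀ.

Sanity check: (A − (5)·I) v_1 = (0, 0, 0, 0)ᵀ = 0. ✓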